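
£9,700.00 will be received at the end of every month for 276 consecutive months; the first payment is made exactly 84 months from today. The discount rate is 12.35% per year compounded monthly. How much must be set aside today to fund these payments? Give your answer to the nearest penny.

Ordinary annuity of 276 payments, first payment at period 84.
Periodic rate r = 0.1235/12 per month; n is counted in months.
The ordinary-annuity PV formula values the stream one period before the first payment (period 83); discount that back 83 periods:
PV₀ = 9,700 × [1 − (1+r)^−276] / r × (1+r)^−83 = £379,033.93

£379,033.93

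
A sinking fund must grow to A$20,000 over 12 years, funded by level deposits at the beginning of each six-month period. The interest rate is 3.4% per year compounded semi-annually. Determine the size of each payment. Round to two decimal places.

Level annuity due; solve FV = PMT × [((1+r)^n − 1)/r] × (1+r) for PMT.
Periodic rate r = 0.034/2 per half-year; n is counted in half-years.
With n = 24: PMT = 20,000 / ([((1+r)^n − 1)/r] × (1+r)) = A$670.43

A$670.43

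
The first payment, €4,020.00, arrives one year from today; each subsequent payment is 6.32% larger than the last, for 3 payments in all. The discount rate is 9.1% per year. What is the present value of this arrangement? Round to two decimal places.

€10,774.80

Periodic rate r = 0.091 per year.
Growing ordinary annuity: PV = PMT₁ × [1 − ((1+g)/(1+r))^n] / (r − g) = 4,020 × [1 − ((1+0.0632)/(1+r))^3] / (r − 0.0632) = €10,774.80.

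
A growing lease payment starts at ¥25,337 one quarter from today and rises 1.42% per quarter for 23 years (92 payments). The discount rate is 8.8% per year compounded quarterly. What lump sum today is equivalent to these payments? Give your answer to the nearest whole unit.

Periodic rate r = 0.088/4 per quarter; n is counted in quarters.
Growing ordinary annuity: PV = PMT₁ × [1 − ((1+g)/(1+r))^n] / (r − g) = 25,337 × [1 − ((1+0.0142)/(1+r))^92] / (r − 0.0142) = ¥1,643,056.

¥1,643,056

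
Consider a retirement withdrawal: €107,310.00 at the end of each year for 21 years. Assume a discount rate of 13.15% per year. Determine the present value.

€755,096.33

This is an ordinary annuity: 21 payments of €107,310.00 at the end of each year.
Periodic rate r = 0.1315 per year.
PV = PMT × [(1 − (1+r)^−n)/r] = 107,310 × [1 − (1+r)^−21] / r = €755,096.33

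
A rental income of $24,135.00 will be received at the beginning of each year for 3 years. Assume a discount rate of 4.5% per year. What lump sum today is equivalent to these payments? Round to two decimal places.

$69,331.84

This is an annuity due: 3 payments of $24,135.00 at the beginning of each year.
Periodic rate r = 0.045 per year.
PV = PMT × [(1 − (1+r)^−n)/r] × (1+r) = 24,135 × [1 − (1+r)^−3] / r × (1+r) = $69,331.84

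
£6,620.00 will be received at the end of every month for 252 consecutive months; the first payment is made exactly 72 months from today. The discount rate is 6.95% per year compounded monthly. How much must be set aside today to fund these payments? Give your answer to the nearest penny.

£581,555.28

Ordinary annuity of 252 payments, first payment at period 72.
Periodic rate r = 0.0695/12 per month; n is counted in months.
The ordinary-annuity PV formula values the stream one period before the first payment (period 71); discount that back 71 periods:
PV₀ = 6,620 × [1 − (1+r)^−252] / r × (1+r)^−71 = £581,555.28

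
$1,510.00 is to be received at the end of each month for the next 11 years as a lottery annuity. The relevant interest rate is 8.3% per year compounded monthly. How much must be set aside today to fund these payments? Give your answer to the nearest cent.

$130,424.32

This is an ordinary annuity: 132 payments of $1,510.00 at the end of each month.
Periodic rate r = 0.083/12 per month; n is counted in months.
PV = PMT × [(1 − (1+r)^−n)/r] = 1,510 × [1 − (1+r)^−132] / r = $130,424.32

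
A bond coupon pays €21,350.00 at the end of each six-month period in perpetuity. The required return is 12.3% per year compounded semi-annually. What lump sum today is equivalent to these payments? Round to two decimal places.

€347,154.47

Periodic rate r = 0.123/2 per half-year.
Level perpetuity: PV = PMT / r = 21,350 / (0.123/2) = €347,154.47.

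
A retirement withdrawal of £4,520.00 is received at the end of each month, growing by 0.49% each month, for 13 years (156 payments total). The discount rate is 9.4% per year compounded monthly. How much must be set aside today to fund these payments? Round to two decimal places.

Periodic rate r = 0.094/12 per month; n is counted in months.
Growing ordinary annuity: PV = PMT₁ × [1 − ((1+g)/(1+r))^n] / (r − g) = 4,520 × [1 − ((1+0.0049)/(1+r))^156] / (r − 0.0049) = £562,994.37.

£562,994.37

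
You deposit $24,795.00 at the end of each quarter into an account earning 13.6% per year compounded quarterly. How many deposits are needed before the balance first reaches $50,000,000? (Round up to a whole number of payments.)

127 payments

Periodic rate r = 0.136/4 per quarter; n is counted in quarters.
Ordinary annuity FV: 50,000,000 = 24,795 × [((1+r)^n − 1)/r].
(1+r)^n = 1 + 50,000,000 × r / 24,795, so n = ln(1 + 50,000,000·r/24,795) / ln(1+r) = 126.88.
Round up to a whole number of payments: n = 127.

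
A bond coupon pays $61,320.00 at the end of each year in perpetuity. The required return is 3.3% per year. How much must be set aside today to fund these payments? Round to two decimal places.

Periodic rate r = 0.033 per year.
Level perpetuity: PV = PMT / r = 61,320 / (0.033) = $1,858,181.82.

$1,858,181.82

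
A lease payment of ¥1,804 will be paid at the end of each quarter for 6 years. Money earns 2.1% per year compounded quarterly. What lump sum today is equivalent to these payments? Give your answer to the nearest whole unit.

¥40,580

This is an ordinary annuity: 24 payments of ¥1,804 at the end of each quarter.
Periodic rate r = 0.021/4 per quarter; n is counted in quarters.
PV = PMT × [(1 − (1+r)^−n)/r] = 1,804 × [1 − (1+r)^−24] / r = ¥40,580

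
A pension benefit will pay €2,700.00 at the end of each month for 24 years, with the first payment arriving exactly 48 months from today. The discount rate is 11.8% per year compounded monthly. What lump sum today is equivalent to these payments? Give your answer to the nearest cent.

€162,999.53

Ordinary annuity of 288 payments, first payment at period 48.
Periodic rate r = 0.118/12 per month; n is counted in months.
The ordinary-annuity PV formula values the stream one period before the first payment (period 47); discount that back 47 periods:
PV₀ = 2,700 × [1 − (1+r)^−288] / r × (1+r)^−47 = €162,999.53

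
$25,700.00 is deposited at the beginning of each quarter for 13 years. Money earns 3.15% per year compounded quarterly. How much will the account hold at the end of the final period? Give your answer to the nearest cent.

$1,656,604.17

This is an annuity due: 52 deposits of $25,700.00 at the beginning of each quarter.
Periodic rate r = 0.0315/4 per quarter; n is counted in quarters.
FV = PMT × [((1+r)^n − 1)/r] × (1+r) = 25,700 × [(1+r)^52 − 1] / r × (1+r) = $1,656,604.17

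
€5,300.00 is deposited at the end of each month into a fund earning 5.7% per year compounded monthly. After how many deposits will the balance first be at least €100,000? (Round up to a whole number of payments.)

Periodic rate r = 0.057/12 per month; n is counted in months.
Ordinary annuity FV: 100,000 = 5,300 × [((1+r)^n − 1)/r].
(1+r)^n = 1 + 100,000 × r / 5,300, so n = ln(1 + 100,000·r/5,300) / ln(1+r) = 18.11.
Round up to a whole number of payments: n = 19.

19 payments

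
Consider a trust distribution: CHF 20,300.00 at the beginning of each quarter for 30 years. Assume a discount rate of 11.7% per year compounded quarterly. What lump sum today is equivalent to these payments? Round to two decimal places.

This is an annuity due: 120 payments of CHF 20,300.00 at the beginning of each quarter.
Periodic rate r = 0.117/4 per quarter; n is counted in quarters.
PV = PMT × [(1 − (1+r)^−n)/r] × (1+r) = 20,300 × [1 − (1+r)^−120] / r × (1+r) = CHF 691,858.32

CHF 691,858.32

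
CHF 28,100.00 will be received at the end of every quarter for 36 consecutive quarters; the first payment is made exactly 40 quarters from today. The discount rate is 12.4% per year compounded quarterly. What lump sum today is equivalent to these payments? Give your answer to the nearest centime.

CHF 183,764.13

Ordinary annuity of 36 payments, first payment at period 40.
Periodic rate r = 0.124/4 per quarter; n is counted in quarters.
The ordinary-annuity PV formula values the stream one period before the first payment (period 39); discount that back 39 periods:
PV₀ = 28,100 × [1 − (1+r)^−36] / r × (1+r)^−39 = CHF 183,764.13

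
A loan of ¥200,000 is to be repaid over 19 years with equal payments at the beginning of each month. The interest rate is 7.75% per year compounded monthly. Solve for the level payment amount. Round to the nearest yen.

¥1,668

Level annuity due; solve PV = PMT × [(1 − (1+r)^−n)/r] × (1+r) for PMT.
Periodic rate r = 0.0775/12 per month; n is counted in months.
With n = 228: PMT = 200,000 / ([(1 − (1+r)^−n)/r] × (1+r)) = ¥1,668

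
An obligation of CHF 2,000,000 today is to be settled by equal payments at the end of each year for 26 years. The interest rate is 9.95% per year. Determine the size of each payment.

Level ordinary annuity; solve PV = PMT × [(1 − (1+r)^−n)/r] for PMT.
Periodic rate r = 0.0995 per year.
With n = 26: PMT = 2,000,000 / ([(1 − (1+r)^−n)/r]) = CHF 217,463.33

CHF 217,463.33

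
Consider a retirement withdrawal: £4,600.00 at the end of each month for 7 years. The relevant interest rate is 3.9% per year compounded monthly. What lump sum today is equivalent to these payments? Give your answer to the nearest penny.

This is an ordinary annuity: 84 payments of £4,600.00 at the end of each month.
Periodic rate r = 0.039/12 per month; n is counted in months.
PV = PMT × [(1 − (1+r)^−n)/r] = 4,600 × [1 − (1+r)^−84] / r = £337,668.63

£337,668.63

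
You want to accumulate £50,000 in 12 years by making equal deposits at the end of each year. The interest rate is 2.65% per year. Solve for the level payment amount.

Level ordinary annuity; solve FV = PMT × [((1+r)^n − 1)/r] for PMT.
Periodic rate r = 0.0265 per year.
With n = 12: PMT = 50,000 / ([((1+r)^n − 1)/r]) = £3,593.73

£3,593.73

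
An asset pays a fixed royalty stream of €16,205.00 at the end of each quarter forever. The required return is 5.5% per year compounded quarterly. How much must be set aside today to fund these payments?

€1,178,545.45

Periodic rate r = 0.055/4 per quarter.
Level perpetuity: PV = PMT / r = 16,205 / (0.055/4) = €1,178,545.45.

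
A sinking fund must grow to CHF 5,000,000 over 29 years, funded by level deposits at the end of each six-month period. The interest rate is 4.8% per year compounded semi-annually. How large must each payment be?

CHF 40,577.74

Level ordinary annuity; solve FV = PMT × [((1+r)^n − 1)/r] for PMT.
Periodic rate r = 0.048/2 per half-year; n is counted in half-years.
With n = 58: PMT = 5,000,000 / ([((1+r)^n − 1)/r]) = CHF 40,577.74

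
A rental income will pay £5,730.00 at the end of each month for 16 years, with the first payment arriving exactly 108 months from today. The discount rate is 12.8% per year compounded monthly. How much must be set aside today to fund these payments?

Ordinary annuity of 192 payments, first payment at period 108.
Periodic rate r = 0.128/12 per month; n is counted in months.
The ordinary-annuity PV formula values the stream one period before the first payment (period 107); discount that back 107 periods:
PV₀ = 5,730 × [1 − (1+r)^−192] / r × (1+r)^−107 = £150,105.29

£150,105.29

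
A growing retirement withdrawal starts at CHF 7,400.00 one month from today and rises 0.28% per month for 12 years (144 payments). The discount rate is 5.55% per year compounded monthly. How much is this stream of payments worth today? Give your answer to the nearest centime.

Periodic rate r = 0.0555/12 per month; n is counted in months.
Growing ordinary annuity: PV = PMT₁ × [1 − ((1+g)/(1+r))^n] / (r − g) = 7,400 × [1 − ((1+0.0028)/(1+r))^144] / (r − 0.0028) = CHF 934,048.83.

CHF 934,048.83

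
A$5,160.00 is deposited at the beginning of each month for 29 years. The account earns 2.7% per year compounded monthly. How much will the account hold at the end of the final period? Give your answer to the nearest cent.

This is an annuity due: 348 deposits of A$5,160.00 at the beginning of each month.
Periodic rate r = 0.027/12 per month; n is counted in months.
FV = PMT × [((1+r)^n − 1)/r] × (1+r) = 5,160 × [(1+r)^348 − 1] / r × (1+r) = A$2,726,249.52

A$2,726,249.52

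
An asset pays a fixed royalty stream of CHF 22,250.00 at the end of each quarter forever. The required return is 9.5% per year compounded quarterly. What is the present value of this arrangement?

Periodic rate r = 0.095/4 per quarter.
Level perpetuity: PV = PMT / r = 22,250 / (0.095/4) = CHF 936,842.11.

CHF 936,842.11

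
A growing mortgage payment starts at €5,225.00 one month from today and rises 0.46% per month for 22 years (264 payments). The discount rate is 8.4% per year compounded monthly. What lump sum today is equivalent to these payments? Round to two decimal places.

€1,017,524.69

Periodic rate r = 0.084/12 per month; n is counted in months.
Growing ordinary annuity: PV = PMT₁ × [1 − ((1+g)/(1+r))^n] / (r − g) = 5,225 × [1 − ((1+0.0046)/(1+r))^264] / (r − 0.0046) = €1,017,524.69.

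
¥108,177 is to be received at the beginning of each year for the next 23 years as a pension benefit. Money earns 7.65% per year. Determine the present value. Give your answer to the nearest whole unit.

This is an annuity due: 23 payments of ¥108,177 at the beginning of each year.
Periodic rate r = 0.0765 per year.
PV = PMT × [(1 − (1+r)^−n)/r] × (1+r) = 108,177 × [1 − (1+r)^−23] / r × (1+r) = ¥1,242,895

¥1,242,895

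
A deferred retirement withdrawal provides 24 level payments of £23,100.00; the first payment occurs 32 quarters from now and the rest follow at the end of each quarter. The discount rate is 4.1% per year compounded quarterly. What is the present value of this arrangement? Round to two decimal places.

£356,655.87

Ordinary annuity of 24 payments, first payment at period 32.
Periodic rate r = 0.041/4 per quarter; n is counted in quarters.
The ordinary-annuity PV formula values the stream one period before the first payment (period 31); discount that back 31 periods:
PV₀ = 23,100 × [1 − (1+r)^−24] / r × (1+r)^−31 = £356,655.87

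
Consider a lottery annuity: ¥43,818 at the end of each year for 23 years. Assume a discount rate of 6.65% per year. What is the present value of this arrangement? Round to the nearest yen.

¥509,042

This is an ordinary annuity: 23 payments of ¥43,818 at the end of each year.
Periodic rate r = 0.0665 per year.
PV = PMT × [(1 − (1+r)^−n)/r] = 43,818 × [1 − (1+r)^−23] / r = ¥509,042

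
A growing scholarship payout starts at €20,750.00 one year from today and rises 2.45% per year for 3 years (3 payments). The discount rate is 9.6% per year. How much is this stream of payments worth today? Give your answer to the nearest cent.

€53,172.71

Periodic rate r = 0.096 per year.
Growing ordinary annuity: PV = PMT₁ × [1 − ((1+g)/(1+r))^n] / (r − g) = 20,750 × [1 − ((1+0.0245)/(1+r))^3] / (r − 0.0245) = €53,172.71.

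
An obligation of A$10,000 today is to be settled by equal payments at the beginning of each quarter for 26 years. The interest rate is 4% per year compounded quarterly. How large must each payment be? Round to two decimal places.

Level annuity due; solve PV = PMT × [(1 − (1+r)^−n)/r] × (1+r) for PMT.
Periodic rate r = 0.04/4 per quarter; n is counted in quarters.
With n = 104: PMT = 10,000 / ([(1 − (1+r)^−n)/r] × (1+r)) = A$153.57

A$153.57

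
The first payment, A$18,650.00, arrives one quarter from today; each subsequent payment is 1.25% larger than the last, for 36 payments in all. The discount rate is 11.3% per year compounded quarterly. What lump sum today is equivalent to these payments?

Periodic rate r = 0.113/4 per quarter; n is counted in quarters.
Growing ordinary annuity: PV = PMT₁ × [1 − ((1+g)/(1+r))^n] / (r − g) = 18,650 × [1 − ((1+0.0125)/(1+r))^36] / (r − 0.0125) = A$504,820.80.

A$504,820.80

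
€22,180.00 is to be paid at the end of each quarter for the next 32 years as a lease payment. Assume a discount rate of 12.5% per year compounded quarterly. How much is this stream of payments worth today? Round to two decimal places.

€695,939.48

This is an ordinary annuity: 128 payments of €22,180.00 at the end of each quarter.
Periodic rate r = 0.125/4 per quarter; n is counted in quarters.
PV = PMT × [(1 − (1+r)^−n)/r] = 22,180 × [1 − (1+r)^−128] / r = €695,939.48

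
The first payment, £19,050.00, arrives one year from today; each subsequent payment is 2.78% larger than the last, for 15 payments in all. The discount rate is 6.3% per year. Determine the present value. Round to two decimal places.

£214,618.47

Periodic rate r = 0.063 per year.
Growing ordinary annuity: PV = PMT₁ × [1 − ((1+g)/(1+r))^n] / (r − g) = 19,050 × [1 − ((1+0.0278)/(1+r))^15] / (r − 0.0278) = £214,618.47.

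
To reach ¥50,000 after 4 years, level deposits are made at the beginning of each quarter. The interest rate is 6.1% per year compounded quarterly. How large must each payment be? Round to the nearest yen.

¥2,741

Level annuity due; solve FV = PMT × [((1+r)^n − 1)/r] × (1+r) for PMT.
Periodic rate r = 0.061/4 per quarter; n is counted in quarters.
With n = 16: PMT = 50,000 / ([((1+r)^n − 1)/r] × (1+r)) = ¥2,741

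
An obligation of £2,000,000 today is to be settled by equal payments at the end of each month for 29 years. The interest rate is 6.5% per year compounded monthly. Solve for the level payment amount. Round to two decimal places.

Level ordinary annuity; solve PV = PMT × [(1 − (1+r)^−n)/r] for PMT.
Periodic rate r = 0.065/12 per month; n is counted in months.
With n = 348: PMT = 2,000,000 / ([(1 − (1+r)^−n)/r]) = £12,784.25

£12,784.25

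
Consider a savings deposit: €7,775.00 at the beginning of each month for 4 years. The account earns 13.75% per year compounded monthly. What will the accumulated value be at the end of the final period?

This is an annuity due: 48 deposits of €7,775.00 at the beginning of each month.
Periodic rate r = 0.1375/12 per month; n is counted in months.
FV = PMT × [((1+r)^n − 1)/r] × (1+r) = 7,775 × [(1+r)^48 − 1] / r × (1+r) = €499,532.37

€499,532.37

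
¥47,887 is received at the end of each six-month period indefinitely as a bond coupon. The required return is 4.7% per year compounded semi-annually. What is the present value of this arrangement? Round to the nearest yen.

Periodic rate r = 0.047/2 per half-year.
Level perpetuity: PV = PMT / r = 47,887 / (0.047/2) = ¥2,037,745.

¥2,037,745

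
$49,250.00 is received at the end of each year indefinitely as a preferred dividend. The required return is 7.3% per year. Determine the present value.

$674,657.53

Periodic rate r = 0.073 per year.
Level perpetuity: PV = PMT / r = 49,250 / (0.073) = $674,657.53.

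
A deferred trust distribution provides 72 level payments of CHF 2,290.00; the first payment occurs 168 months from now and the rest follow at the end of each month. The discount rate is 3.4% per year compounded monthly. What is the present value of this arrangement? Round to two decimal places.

Ordinary annuity of 72 payments, first payment at period 168.
Periodic rate r = 0.034/12 per month; n is counted in months.
The ordinary-annuity PV formula values the stream one period before the first payment (period 167); discount that back 167 periods:
PV₀ = 2,290 × [1 − (1+r)^−72] / r × (1+r)^−167 = CHF 92,867.90

CHF 92,867.90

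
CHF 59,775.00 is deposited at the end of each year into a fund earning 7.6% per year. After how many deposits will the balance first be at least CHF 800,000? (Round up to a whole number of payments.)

Periodic rate r = 0.076 per year.
Ordinary annuity FV: 800,000 = 59,775 × [((1+r)^n − 1)/r].
(1+r)^n = 1 + 800,000 × r / 59,775, so n = ln(1 + 800,000·r/59,775) / ln(1+r) = 9.58.
Round up to a whole number of payments: n = 10.

10 payments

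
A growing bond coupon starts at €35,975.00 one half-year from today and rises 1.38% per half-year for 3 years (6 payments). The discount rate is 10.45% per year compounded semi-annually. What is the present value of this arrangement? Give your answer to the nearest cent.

Periodic rate r = 0.1045/2 per half-year; n is counted in half-years.
Growing ordinary annuity: PV = PMT₁ × [1 − ((1+g)/(1+r))^n] / (r − g) = 35,975 × [1 − ((1+0.0138)/(1+r))^6] / (r − 0.0138) = €187,281.02.

€187,281.02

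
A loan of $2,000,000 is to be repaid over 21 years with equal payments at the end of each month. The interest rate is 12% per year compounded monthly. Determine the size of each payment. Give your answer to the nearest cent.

$21,773.99

Level ordinary annuity; solve PV = PMT × [(1 − (1+r)^−n)/r] for PMT.
Periodic rate r = 0.12/12 per month; n is counted in months.
With n = 252: PMT = 2,000,000 / ([(1 − (1+r)^−n)/r]) = $21,773.99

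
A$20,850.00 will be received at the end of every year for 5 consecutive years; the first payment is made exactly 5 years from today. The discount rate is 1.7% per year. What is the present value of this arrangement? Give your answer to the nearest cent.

A$92,672.91

Ordinary annuity of 5 payments, first payment at period 5.
Periodic rate r = 0.017 per year.
The ordinary-annuity PV formula values the stream one period before the first payment (period 4); discount that back 4 periods:
PV₀ = 20,850 × [1 − (1+r)^−5] / r × (1+r)^−4 = A$92,672.91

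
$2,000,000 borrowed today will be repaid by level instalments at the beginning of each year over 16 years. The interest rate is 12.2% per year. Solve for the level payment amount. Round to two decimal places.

Level annuity due; solve PV = PMT × [(1 − (1+r)^−n)/r] × (1+r) for PMT.
Periodic rate r = 0.122 per year.
With n = 16: PMT = 2,000,000 / ([(1 − (1+r)^−n)/r] × (1+r)) = $258,439.48

$258,439.48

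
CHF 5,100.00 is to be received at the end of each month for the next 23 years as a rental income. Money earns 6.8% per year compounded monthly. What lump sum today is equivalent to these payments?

This is an ordinary annuity: 276 payments of CHF 5,100.00 at the end of each month.
Periodic rate r = 0.068/12 per month; n is counted in months.
PV = PMT × [(1 − (1+r)^−n)/r] = 5,100 × [1 − (1+r)^−276] / r = CHF 710,799.10

CHF 710,799.10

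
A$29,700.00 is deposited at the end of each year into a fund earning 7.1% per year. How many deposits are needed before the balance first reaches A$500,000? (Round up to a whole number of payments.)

12 payments

Periodic rate r = 0.071 per year.
Ordinary annuity FV: 500,000 = 29,700 × [((1+r)^n − 1)/r].
(1+r)^n = 1 + 500,000 × r / 29,700, so n = ln(1 + 500,000·r/29,700) / ln(1+r) = 11.46.
Round up to a whole number of payments: n = 12.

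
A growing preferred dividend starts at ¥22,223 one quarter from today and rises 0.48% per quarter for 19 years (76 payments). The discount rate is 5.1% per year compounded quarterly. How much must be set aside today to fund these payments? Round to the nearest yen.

Periodic rate r = 0.051/4 per quarter; n is counted in quarters.
Growing ordinary annuity: PV = PMT₁ × [1 − ((1+g)/(1+r))^n] / (r − g) = 22,223 × [1 − ((1+0.0048)/(1+r))^76] / (r − 0.0048) = ¥1,259,612.

¥1,259,612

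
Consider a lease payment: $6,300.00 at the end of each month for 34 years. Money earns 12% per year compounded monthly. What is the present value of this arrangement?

This is an ordinary annuity: 408 payments of $6,300.00 at the end of each month.
Periodic rate r = 0.12/12 per month; n is counted in months.
PV = PMT × [(1 − (1+r)^−n)/r] = 6,300 × [1 − (1+r)^−408] / r = $619,130.24

$619,130.24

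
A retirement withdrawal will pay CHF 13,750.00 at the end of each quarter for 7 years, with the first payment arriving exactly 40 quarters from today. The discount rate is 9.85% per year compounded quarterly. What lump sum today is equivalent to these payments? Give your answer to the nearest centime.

CHF 106,804.30

Ordinary annuity of 28 payments, first payment at period 40.
Periodic rate r = 0.0985/4 per quarter; n is counted in quarters.
The ordinary-annuity PV formula values the stream one period before the first payment (period 39); discount that back 39 periods:
PV₀ = 13,750 × [1 − (1+r)^−28] / r × (1+r)^−39 = CHF 106,804.30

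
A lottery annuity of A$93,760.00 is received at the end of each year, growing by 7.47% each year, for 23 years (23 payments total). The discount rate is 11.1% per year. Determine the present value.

A$1,379,840.57

Periodic rate r = 0.111 per year.
Growing ordinary annuity: PV = PMT₁ × [1 − ((1+g)/(1+r))^n] / (r − g) = 93,760 × [1 − ((1+0.0747)/(1+r))^23] / (r − 0.0747) = A$1,379,840.57.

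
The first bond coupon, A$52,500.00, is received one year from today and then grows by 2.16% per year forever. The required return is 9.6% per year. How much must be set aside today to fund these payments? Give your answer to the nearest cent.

A$705,645.16

Periodic rate r = 0.096 per year.
Growing perpetuity (Gordon): PV = PMT₁ / (r − g) = 52,500 / (r − 0.0216) = A$705,645.16.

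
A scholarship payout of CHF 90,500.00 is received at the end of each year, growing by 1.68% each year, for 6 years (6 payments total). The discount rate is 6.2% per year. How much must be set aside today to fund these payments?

CHF 459,886.07

Periodic rate r = 0.062 per year.
Growing ordinary annuity: PV = PMT₁ × [1 − ((1+g)/(1+r))^n] / (r − g) = 90,500 × [1 − ((1+0.0168)/(1+r))^6] / (r − 0.0168) = CHF 459,886.07.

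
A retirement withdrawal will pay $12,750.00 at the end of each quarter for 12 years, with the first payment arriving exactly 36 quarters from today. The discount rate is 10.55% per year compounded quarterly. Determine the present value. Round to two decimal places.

$138,651.77

Ordinary annuity of 48 payments, first payment at period 36.
Periodic rate r = 0.1055/4 per quarter; n is counted in quarters.
The ordinary-annuity PV formula values the stream one period before the first payment (period 35); discount that back 35 periods:
PV₀ = 12,750 × [1 − (1+r)^−48] / r × (1+r)^−35 = $138,651.77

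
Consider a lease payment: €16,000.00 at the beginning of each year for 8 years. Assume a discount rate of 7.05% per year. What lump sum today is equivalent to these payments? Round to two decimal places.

This is an annuity due: 8 payments of €16,000.00 at the beginning of each year.
Periodic rate r = 0.0705 per year.
PV = PMT × [(1 − (1+r)^−n)/r] × (1+r) = 16,000 × [1 − (1+r)^−8] / r × (1+r) = €102,078.52

€102,078.52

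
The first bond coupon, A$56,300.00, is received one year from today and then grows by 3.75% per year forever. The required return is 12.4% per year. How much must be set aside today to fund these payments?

A$650,867.05

Periodic rate r = 0.124 per year.
Growing perpetuity (Gordon): PV = PMT₁ / (r − g) = 56,300 / (r − 0.0375) = A$650,867.05.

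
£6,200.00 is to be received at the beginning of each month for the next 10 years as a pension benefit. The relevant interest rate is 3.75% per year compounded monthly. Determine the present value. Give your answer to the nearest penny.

This is an annuity due: 120 payments of £6,200.00 at the beginning of each month.
Periodic rate r = 0.0375/12 per month; n is counted in months.
PV = PMT × [(1 − (1+r)^−n)/r] × (1+r) = 6,200 × [1 − (1+r)^−120] / r × (1+r) = £621,556.84

£621,556.84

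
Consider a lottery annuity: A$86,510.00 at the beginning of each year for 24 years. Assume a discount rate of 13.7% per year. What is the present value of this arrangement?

This is an annuity due: 24 payments of A$86,510.00 at the beginning of each year.
Periodic rate r = 0.137 per year.
PV = PMT × [(1 − (1+r)^−n)/r] × (1+r) = 86,510 × [1 − (1+r)^−24] / r × (1+r) = A$685,019.88

A$685,019.88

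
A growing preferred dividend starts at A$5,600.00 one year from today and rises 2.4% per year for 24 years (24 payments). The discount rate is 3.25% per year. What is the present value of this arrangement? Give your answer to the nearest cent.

A$118,558.80

Periodic rate r = 0.0325 per year.
Growing ordinary annuity: PV = PMT₁ × [1 − ((1+g)/(1+r))^n] / (r − g) = 5,600 × [1 − ((1+0.024)/(1+r))^24] / (r − 0.024) = A$118,558.80.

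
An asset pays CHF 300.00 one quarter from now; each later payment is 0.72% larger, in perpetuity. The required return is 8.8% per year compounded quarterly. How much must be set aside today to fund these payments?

Periodic rate r = 0.088/4 per quarter.
Growing perpetuity (Gordon): PV = PMT₁ / (r − g) = 300 / (r − 0.0072) = CHF 20,270.27.

CHF 20,270.27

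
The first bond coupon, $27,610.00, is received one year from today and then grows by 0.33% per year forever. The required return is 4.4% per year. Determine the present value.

Periodic rate r = 0.044 per year.
Growing perpetuity (Gordon): PV = PMT₁ / (r − g) = 27,610 / (r − 0.0033) = $678,378.38.

$678,378.38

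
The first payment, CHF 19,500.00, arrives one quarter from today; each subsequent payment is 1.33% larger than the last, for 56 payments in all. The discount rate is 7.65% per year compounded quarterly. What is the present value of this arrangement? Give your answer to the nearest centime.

Periodic rate r = 0.0765/4 per quarter; n is counted in quarters.
Growing ordinary annuity: PV = PMT₁ × [1 − ((1+g)/(1+r))^n] / (r − g) = 19,500 × [1 − ((1+0.0133)/(1+r))^56] / (r − 0.0133) = CHF 919,176.03.

CHF 919,176.03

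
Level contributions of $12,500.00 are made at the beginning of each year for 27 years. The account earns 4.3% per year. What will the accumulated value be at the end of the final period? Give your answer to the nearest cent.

This is an annuity due: 27 deposits of $12,500.00 at the beginning of each year.
Periodic rate r = 0.043 per year.
FV = PMT × [((1+r)^n − 1)/r] × (1+r) = 12,500 × [(1+r)^27 − 1] / r × (1+r) = $641,737.89

$641,737.89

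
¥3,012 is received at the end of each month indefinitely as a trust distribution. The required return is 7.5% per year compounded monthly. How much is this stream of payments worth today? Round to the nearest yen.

¥481,920

Periodic rate r = 0.075/12 per month.
Level perpetuity: PV = PMT / r = 3,012 / (0.075/12) = ¥481,920.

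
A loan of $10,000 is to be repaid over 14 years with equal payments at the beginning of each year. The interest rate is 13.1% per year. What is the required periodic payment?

$1,409.86

Level annuity due; solve PV = PMT × [(1 − (1+r)^−n)/r] × (1+r) for PMT.
Periodic rate r = 0.131 per year.
With n = 14: PMT = 10,000 / ([(1 − (1+r)^−n)/r] × (1+r)) = $1,409.86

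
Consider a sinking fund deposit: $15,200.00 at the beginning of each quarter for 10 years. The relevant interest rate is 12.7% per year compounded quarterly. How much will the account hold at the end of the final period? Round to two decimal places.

$1,230,521.08

This is an annuity due: 40 deposits of $15,200.00 at the beginning of each quarter.
Periodic rate r = 0.127/4 per quarter; n is counted in quarters.
FV = PMT × [((1+r)^n − 1)/r] × (1+r) = 15,200 × [(1+r)^40 − 1] / r × (1+r) = $1,230,521.08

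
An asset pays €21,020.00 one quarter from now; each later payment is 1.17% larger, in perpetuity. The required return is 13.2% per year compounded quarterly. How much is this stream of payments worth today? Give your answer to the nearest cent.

Periodic rate r = 0.132/4 per quarter.
Growing perpetuity (Gordon): PV = PMT₁ / (r − g) = 21,020 / (r − 0.0117) = €986,854.46.

€986,854.46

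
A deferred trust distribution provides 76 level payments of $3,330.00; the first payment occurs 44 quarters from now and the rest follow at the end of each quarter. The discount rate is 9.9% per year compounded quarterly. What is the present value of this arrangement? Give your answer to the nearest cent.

$39,687.77

Ordinary annuity of 76 payments, first payment at period 44.
Periodic rate r = 0.099/4 per quarter; n is counted in quarters.
The ordinary-annuity PV formula values the stream one period before the first payment (period 43); discount that back 43 periods:
PV₀ = 3,330 × [1 − (1+r)^−76] / r × (1+r)^−43 = $39,687.77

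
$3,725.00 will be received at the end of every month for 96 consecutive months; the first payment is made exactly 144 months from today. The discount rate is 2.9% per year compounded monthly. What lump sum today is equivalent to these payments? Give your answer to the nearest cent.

$225,747.63

Ordinary annuity of 96 payments, first payment at period 144.
Periodic rate r = 0.029/12 per month; n is counted in months.
The ordinary-annuity PV formula values the stream one period before the first payment (period 143); discount that back 143 periods:
PV₀ = 3,725 × [1 − (1+r)^−96] / r × (1+r)^−143 = $225,747.63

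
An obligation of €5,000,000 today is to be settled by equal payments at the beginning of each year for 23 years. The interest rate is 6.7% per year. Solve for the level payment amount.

€405,125.04

Level annuity due; solve PV = PMT × [(1 − (1+r)^−n)/r] × (1+r) for PMT.
Periodic rate r = 0.067 per year.
With n = 23: PMT = 5,000,000 / ([(1 − (1+r)^−n)/r] × (1+r)) = €405,125.04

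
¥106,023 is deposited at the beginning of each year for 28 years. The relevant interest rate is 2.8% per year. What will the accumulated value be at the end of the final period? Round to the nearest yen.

This is an annuity due: 28 deposits of ¥106,023 at the beginning of each year.
Periodic rate r = 0.028 per year.
FV = PMT × [((1+r)^n − 1)/r] × (1+r) = 106,023 × [(1+r)^28 − 1] / r × (1+r) = ¥4,541,612

¥4,541,612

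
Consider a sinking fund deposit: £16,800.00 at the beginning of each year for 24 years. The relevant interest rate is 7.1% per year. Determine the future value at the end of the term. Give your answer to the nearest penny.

This is an annuity due: 24 deposits of £16,800.00 at the beginning of each year.
Periodic rate r = 0.071 per year.
FV = PMT × [((1+r)^n − 1)/r] × (1+r) = 16,800 × [(1+r)^24 − 1] / r × (1+r) = £1,061,162.35

£1,061,162.35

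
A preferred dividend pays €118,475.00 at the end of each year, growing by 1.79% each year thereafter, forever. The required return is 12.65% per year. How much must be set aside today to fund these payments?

Periodic rate r = 0.1265 per year.
Growing perpetuity (Gordon): PV = PMT₁ / (r − g) = 118,475 / (r − 0.0179) = €1,090,930.02.

€1,090,930.02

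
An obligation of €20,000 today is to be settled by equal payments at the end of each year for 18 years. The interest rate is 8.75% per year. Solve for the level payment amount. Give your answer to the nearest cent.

€2,246.30

Level ordinary annuity; solve PV = PMT × [(1 − (1+r)^−n)/r] for PMT.
Periodic rate r = 0.0875 per year.
With n = 18: PMT = 20,000 / ([(1 − (1+r)^−n)/r]) = €2,246.30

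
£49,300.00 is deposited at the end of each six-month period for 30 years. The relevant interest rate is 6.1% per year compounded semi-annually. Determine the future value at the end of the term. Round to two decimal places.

This is an ordinary annuity: 60 deposits of £49,300.00 at the end of each six-month period.
Periodic rate r = 0.061/2 per half-year; n is counted in half-years.
FV = PMT × [((1+r)^n − 1)/r] = 49,300 × [(1+r)^60 − 1] / r = £8,188,138.07

£8,188,138.07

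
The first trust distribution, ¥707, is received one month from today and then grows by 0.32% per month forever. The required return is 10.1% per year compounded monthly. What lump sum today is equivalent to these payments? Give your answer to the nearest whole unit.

¥135,527

Periodic rate r = 0.101/12 per month.
Growing perpetuity (Gordon): PV = PMT₁ / (r − g) = 707 / (r − 0.0032) = ¥135,527.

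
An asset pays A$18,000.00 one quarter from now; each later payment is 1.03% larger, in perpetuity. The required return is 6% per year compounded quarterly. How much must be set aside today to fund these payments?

Periodic rate r = 0.06/4 per quarter.
Growing perpetuity (Gordon): PV = PMT₁ / (r − g) = 18,000 / (r − 0.0103) = A$3,829,787.23.

A$3,829,787.23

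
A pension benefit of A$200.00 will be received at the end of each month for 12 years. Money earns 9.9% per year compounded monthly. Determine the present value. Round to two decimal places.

A$16,816.49

This is an ordinary annuity: 144 payments of A$200.00 at the end of each month.
Periodic rate r = 0.099/12 per month; n is counted in months.
PV = PMT × [(1 − (1+r)^−n)/r] = 200 × [1 − (1+r)^−144] / r = A$16,816.49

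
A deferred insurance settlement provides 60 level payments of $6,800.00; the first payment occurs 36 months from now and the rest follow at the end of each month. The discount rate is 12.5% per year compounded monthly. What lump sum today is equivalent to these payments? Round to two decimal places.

Ordinary annuity of 60 payments, first payment at period 36.
Periodic rate r = 0.125/12 per month; n is counted in months.
The ordinary-annuity PV formula values the stream one period before the first payment (period 35); discount that back 35 periods:
PV₀ = 6,800 × [1 − (1+r)^−60] / r × (1+r)^−35 = $210,304.54

$210,304.54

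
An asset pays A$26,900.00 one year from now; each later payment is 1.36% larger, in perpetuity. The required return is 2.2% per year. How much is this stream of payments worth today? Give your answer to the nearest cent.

A$3,202,380.95

Periodic rate r = 0.022 per year.
Growing perpetuity (Gordon): PV = PMT₁ / (r − g) = 26,900 / (r − 0.0136) = A$3,202,380.95.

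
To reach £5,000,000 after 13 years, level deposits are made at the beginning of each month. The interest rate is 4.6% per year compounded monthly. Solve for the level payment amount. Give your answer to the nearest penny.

Level annuity due; solve FV = PMT × [((1+r)^n − 1)/r] × (1+r) for PMT.
Periodic rate r = 0.046/12 per month; n is counted in months.
With n = 156: PMT = 5,000,000 / ([((1+r)^n − 1)/r] × (1+r)) = £23,387.39

£23,387.39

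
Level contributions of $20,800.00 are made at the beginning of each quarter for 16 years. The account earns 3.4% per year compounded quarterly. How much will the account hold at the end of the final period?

This is an annuity due: 64 deposits of $20,800.00 at the beginning of each quarter.
Periodic rate r = 0.034/4 per quarter; n is counted in quarters.
FV = PMT × [((1+r)^n − 1)/r] × (1+r) = 20,800 × [(1+r)^64 − 1] / r × (1+r) = $1,774,213.56

$1,774,213.56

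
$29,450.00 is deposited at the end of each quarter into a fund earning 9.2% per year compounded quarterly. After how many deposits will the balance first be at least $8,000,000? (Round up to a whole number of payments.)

Periodic rate r = 0.092/4 per quarter; n is counted in quarters.
Ordinary annuity FV: 8,000,000 = 29,450 × [((1+r)^n − 1)/r].
(1+r)^n = 1 + 8,000,000 × r / 29,450, so n = ln(1 + 8,000,000·r/29,450) / ln(1+r) = 87.10.
Round up to a whole number of payments: n = 88.

88 payments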